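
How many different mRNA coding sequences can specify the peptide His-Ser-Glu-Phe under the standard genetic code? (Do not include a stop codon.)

His: 2 codons.
Ser: 6 codons.
Glu: 2 codons.
Phe: 2 codons.
2 × 6 × 2 × 2 = 48.

48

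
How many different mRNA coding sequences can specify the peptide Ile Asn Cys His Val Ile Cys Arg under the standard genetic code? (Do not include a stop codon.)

Ile: 3 codons.
Asn: 2 codons.
Cys: 2 codons.
His: 2 codons.
Val: 4 codons.
Ile: 3 codons.
Cys: 2 codons.
Arg: 6 codons.
3 × 2 × 2 × 2 × 4 × 3 × 2 × 6 = 3456.

3456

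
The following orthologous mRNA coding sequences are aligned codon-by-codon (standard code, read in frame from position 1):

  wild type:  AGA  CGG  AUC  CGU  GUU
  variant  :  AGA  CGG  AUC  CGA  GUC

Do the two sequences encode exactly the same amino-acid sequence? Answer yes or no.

yes

Codon 1: AGA Arg / AGA Arg — identical.
Codon 2: CGG Arg / CGG Arg — identical.
Codon 3: AUC Ile / AUC Ile — identical.
Codon 4: CGU Arg / CGA Arg — synonymous.
Codon 5: GUU Val / GUC Val — synonymous.
Nonsynonymous differences: 0 → same protein.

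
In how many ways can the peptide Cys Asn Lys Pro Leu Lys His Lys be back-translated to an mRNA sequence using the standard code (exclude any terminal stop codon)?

Cys: 2 codons.
Asn: 2 codons.
Lys: 2 codons.
Pro: 4 codons.
Leu: 6 codons.
Lys: 2 codons.
His: 2 codons.
Lys: 2 codons.
2 × 2 × 2 × 4 × 6 × 2 × 2 × 2 = 1536.

1536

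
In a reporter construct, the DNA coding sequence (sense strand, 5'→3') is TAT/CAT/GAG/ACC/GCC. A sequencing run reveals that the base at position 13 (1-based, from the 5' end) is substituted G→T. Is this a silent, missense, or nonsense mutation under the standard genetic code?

missense

Position 13 falls in codon 5: GCC → Ala.
After the substitution the codon is TCC → Ser.
Ala ≠ Ser, so this is a missense mutation.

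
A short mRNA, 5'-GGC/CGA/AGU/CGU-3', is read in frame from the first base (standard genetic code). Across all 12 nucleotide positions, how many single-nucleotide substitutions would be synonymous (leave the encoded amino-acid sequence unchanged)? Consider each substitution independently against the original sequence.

11

Codon 1 (GGC, Gly): 3 synonymous substitutions.
Codon 2 (CGA, Arg): 4 synonymous substitutions.
Codon 3 (AGU, Ser): 1 synonymous substitution.
Codon 4 (CGU, Arg): 3 synonymous substitutions.
Total: 3 + 4 + 1 + 3 = 11.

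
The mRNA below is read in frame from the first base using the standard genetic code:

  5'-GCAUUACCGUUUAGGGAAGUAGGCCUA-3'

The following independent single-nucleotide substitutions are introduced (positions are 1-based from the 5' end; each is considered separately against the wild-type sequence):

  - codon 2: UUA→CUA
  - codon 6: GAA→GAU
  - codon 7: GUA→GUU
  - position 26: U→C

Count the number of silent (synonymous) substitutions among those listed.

Codon 2: UUA (Leu) → CUA (Leu) — synonymous.
Codon 6: GAA (Glu) → GAU (Asp) — missense.
Codon 7: GUA (Val) → GUU (Val) — synonymous.
Codon 9: CUA (Leu) → CCA (Pro) — missense.
Synonymous: 2 of 4.

2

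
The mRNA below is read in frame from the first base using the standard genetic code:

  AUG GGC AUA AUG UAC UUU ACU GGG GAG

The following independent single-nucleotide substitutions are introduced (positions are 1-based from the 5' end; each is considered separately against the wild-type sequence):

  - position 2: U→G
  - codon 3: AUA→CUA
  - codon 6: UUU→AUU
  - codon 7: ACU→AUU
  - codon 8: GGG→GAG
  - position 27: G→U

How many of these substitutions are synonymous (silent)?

Codon 1: AUG (Met) → AGG (Arg) — missense.
Codon 3: AUA (Ile) → CUA (Leu) — missense.
Codon 6: UUU (Phe) → AUU (Ile) — missense.
Codon 7: ACU (Thr) → AUU (Ile) — missense.
Codon 8: GGG (Gly) → GAG (Glu) — missense.
Codon 9: GAG (Glu) → GAU (Asp) — missense.
Synonymous: 0 of 6.

0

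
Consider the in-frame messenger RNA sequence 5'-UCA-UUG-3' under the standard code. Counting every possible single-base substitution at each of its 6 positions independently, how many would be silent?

Codon 1 (UCA, Ser): 3 synonymous substitutions.
Codon 2 (UUG, Leu): 2 synonymous substitutions.
Total: 3 + 2 = 5.

5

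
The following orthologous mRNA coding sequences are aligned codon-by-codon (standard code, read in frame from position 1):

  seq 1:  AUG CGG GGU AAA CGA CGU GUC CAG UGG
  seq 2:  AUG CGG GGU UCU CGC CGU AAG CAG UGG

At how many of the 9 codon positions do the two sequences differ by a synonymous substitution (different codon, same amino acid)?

1

Codon 1: AUG Met / AUG Met — identical.
Codon 2: CGG Arg / CGG Arg — identical.
Codon 3: GGU Gly / GGU Gly — identical.
Codon 4: AAA Lys / UCU Ser — nonsynonymous.
Codon 5: CGA Arg / CGC Arg — synonymous.
Codon 6: CGU Arg / CGU Arg — identical.
Codon 7: GUC Val / AAG Lys — nonsynonymous.
Codon 8: CAG Gln / CAG Gln — identical.
Codon 9: UGG Trp / UGG Trp — identical.
Synonymous differences: 1.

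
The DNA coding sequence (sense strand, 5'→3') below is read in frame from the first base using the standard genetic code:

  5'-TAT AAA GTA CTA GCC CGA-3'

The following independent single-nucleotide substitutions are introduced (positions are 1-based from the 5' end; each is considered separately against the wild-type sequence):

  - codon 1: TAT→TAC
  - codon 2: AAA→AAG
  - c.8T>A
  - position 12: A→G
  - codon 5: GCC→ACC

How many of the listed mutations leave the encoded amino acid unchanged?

Codon 1: TAT (Tyr) → TAC (Tyr) — synonymous.
Codon 2: AAA (Lys) → AAG (Lys) — synonymous.
Codon 3: GTA (Val) → GAA (Glu) — missense.
Codon 4: CTA (Leu) → CTG (Leu) — synonymous.
Codon 5: GCC (Ala) → ACC (Thr) — missense.
Synonymous: 3 of 5.

3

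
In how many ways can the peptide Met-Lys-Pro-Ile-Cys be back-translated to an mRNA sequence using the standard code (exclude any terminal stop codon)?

Met: 1 codon.
Lys: 2 codons.
Pro: 4 codons.
Ile: 3 codons.
Cys: 2 codons.
1 × 2 × 4 × 3 × 2 = 48.

48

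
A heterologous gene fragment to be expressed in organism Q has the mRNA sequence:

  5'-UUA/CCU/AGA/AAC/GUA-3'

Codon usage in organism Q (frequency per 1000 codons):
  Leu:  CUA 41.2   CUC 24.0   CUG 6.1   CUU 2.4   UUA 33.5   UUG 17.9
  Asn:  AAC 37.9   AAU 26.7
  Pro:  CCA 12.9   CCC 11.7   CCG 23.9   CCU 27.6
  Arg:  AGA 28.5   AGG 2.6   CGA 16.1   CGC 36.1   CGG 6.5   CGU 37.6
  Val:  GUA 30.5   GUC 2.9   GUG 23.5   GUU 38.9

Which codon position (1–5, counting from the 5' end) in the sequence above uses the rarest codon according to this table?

2

Codon 1 UUA (Leu): 33.5 per 1000.
Codon 2 CCU (Pro): 27.6 per 1000.
Codon 3 AGA (Arg): 28.5 per 1000.
Codon 4 AAC (Asn): 37.9 per 1000.
Codon 5 GUA (Val): 30.5 per 1000.
Lowest frequency is 27.6 at codon 2.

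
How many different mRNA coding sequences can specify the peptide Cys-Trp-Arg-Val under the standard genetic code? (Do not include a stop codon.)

48

Cys: 2 codons.
Trp: 1 codon.
Arg: 6 codons.
Val: 4 codons.
2 × 1 × 6 × 4 = 48.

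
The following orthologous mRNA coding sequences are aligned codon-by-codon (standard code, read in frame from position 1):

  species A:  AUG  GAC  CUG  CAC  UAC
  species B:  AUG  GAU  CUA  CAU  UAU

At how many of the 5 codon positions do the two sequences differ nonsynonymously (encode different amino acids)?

0

Codon 1: AUG Met / AUG Met — identical.
Codon 2: GAC Asp / GAU Asp — synonymous.
Codon 3: CUG Leu / CUA Leu — synonymous.
Codon 4: CAC His / CAU His — synonymous.
Codon 5: UAC Tyr / UAU Tyr — synonymous.
Nonsynonymous differences: 0.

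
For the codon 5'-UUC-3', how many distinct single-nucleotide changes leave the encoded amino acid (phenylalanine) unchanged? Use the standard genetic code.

1

Position 1: none → 0 synonymous.
Position 2: none → 0 synonymous.
Position 3: UUU → 1 synonymous.
Total: 0 + 0 + 1 = 1.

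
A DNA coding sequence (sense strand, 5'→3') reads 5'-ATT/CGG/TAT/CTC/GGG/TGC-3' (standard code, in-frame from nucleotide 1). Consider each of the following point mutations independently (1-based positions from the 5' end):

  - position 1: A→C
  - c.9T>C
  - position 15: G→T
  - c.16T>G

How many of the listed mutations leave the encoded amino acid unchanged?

2

Codon 1: ATT (Ile) → CTT (Leu) — missense.
Codon 3: TAT (Tyr) → TAC (Tyr) — synonymous.
Codon 5: GGG (Gly) → GGT (Gly) — synonymous.
Codon 6: TGC (Cys) → GGC (Gly) — missense.
Synonymous: 2 of 4.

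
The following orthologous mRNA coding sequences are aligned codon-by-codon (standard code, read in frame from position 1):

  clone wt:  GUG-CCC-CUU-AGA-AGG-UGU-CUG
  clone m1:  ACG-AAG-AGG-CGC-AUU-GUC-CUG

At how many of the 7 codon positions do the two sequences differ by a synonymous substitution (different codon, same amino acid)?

Codon 1: GUG Val / ACG Thr — nonsynonymous.
Codon 2: CCC Pro / AAG Lys — nonsynonymous.
Codon 3: CUU Leu / AGG Arg — nonsynonymous.
Codon 4: AGA Arg / CGC Arg — synonymous.
Codon 5: AGG Arg / AUU Ile — nonsynonymous.
Codon 6: UGU Cys / GUC Val — nonsynonymous.
Codon 7: CUG Leu / CUG Leu — identical.
Synonymous differences: 1.

1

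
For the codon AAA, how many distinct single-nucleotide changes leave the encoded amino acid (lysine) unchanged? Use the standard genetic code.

1

Position 1: none → 0 synonymous.
Position 2: none → 0 synonymous.
Position 3: AAG → 1 synonymous.
Total: 0 + 0 + 1 = 1.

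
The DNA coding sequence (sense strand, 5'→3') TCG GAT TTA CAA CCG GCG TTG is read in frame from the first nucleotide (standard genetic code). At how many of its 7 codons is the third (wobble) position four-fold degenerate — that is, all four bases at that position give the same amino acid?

Codon 1 TCG (Ser): third position 4-fold.
Codon 2 GAT (Asp): third position 2-fold.
Codon 3 TTA (Leu): third position 2-fold.
Codon 4 CAA (Gln): third position 2-fold.
Codon 5 CCG (Pro): third position 4-fold.
Codon 6 GCG (Ala): third position 4-fold.
Codon 7 TTG (Leu): third position 2-fold.
Four-fold degenerate third positions: 3.

3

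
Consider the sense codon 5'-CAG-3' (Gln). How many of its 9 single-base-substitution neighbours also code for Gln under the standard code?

1

Position 1: none → 0 synonymous.
Position 2: none → 0 synonymous.
Position 3: CAA → 1 synonymous.
Total: 0 + 0 + 1 = 1.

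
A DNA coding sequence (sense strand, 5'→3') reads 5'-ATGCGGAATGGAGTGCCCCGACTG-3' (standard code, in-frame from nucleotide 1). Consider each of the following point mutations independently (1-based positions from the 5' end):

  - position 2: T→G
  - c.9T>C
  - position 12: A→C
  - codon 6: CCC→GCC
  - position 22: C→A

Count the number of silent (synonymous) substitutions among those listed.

Codon 1: ATG (Met) → AGG (Arg) — missense.
Codon 3: AAT (Asn) → AAC (Asn) — synonymous.
Codon 4: GGA (Gly) → GGC (Gly) — synonymous.
Codon 6: CCC (Pro) → GCC (Ala) — missense.
Codon 8: CTG (Leu) → ATG (Met) — missense.
Synonymous: 2 of 5.

2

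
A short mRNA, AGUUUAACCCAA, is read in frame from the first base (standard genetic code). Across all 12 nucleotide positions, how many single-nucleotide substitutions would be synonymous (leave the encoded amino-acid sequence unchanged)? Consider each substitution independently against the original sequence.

Codon 1 (AGU, Ser): 1 synonymous substitution.
Codon 2 (UUA, Leu): 2 synonymous substitutions.
Codon 3 (ACC, Thr): 3 synonymous substitutions.
Codon 4 (CAA, Gln): 1 synonymous substitution.
Total: 1 + 2 + 3 + 1 = 7.

7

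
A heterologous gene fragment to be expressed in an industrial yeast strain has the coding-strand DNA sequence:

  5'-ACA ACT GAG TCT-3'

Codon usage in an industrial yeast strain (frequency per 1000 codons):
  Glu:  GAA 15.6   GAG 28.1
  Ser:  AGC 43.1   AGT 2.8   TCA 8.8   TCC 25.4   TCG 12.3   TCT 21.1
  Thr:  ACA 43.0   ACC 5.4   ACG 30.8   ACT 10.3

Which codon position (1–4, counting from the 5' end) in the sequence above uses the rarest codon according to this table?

2

Codon 1 ACA (Thr): 43.0 per 1000.
Codon 2 ACT (Thr): 10.3 per 1000.
Codon 3 GAG (Glu): 28.1 per 1000.
Codon 4 TCT (Ser): 21.1 per 1000.
Lowest frequency is 10.3 at codon 2.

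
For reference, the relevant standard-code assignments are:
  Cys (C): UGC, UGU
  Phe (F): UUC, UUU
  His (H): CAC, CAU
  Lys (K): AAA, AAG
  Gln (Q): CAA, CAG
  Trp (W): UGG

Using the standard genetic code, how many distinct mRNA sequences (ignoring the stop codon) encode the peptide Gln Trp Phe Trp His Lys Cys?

32

Gln: 2 codons.
Trp: 1 codon.
Phe: 2 codons.
Trp: 1 codon.
His: 2 codons.
Lys: 2 codons.
Cys: 2 codons.
2 × 1 × 2 × 1 × 2 × 2 × 2 = 32.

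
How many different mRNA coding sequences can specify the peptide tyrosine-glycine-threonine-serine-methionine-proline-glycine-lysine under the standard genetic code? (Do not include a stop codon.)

6144

Tyr: 2 codons.
Gly: 4 codons.
Thr: 4 codons.
Ser: 6 codons.
Met: 1 codon.
Pro: 4 codons.
Gly: 4 codons.
Lys: 2 codons.
2 × 4 × 4 × 6 × 1 × 4 × 4 × 2 = 6144.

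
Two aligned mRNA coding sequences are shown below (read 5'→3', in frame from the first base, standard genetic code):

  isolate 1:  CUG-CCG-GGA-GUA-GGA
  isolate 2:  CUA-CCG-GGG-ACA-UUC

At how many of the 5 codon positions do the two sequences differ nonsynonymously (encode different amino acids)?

2

Codon 1: CUG Leu / CUA Leu — synonymous.
Codon 2: CCG Pro / CCG Pro — identical.
Codon 3: GGA Gly / GGG Gly — synonymous.
Codon 4: GUA Val / ACA Thr — nonsynonymous.
Codon 5: GGA Gly / UUC Phe — nonsynonymous.
Nonsynonymous differences: 2.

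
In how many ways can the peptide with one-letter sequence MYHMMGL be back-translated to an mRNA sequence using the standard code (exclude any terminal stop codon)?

96

Met: 1 codon.
Tyr: 2 codons.
His: 2 codons.
Met: 1 codon.
Met: 1 codon.
Gly: 4 codons.
Leu: 6 codons.
1 × 2 × 2 × 1 × 1 × 4 × 6 = 96.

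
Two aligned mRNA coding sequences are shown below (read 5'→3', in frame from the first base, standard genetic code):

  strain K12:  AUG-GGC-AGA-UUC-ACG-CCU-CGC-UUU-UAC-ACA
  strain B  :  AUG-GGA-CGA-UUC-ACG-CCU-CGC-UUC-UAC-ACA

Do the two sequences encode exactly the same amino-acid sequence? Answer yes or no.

Codon 1: AUG Met / AUG Met — identical.
Codon 2: GGC Gly / GGA Gly — synonymous.
Codon 3: AGA Arg / CGA Arg — synonymous.
Codon 4: UUC Phe / UUC Phe — identical.
Codon 5: ACG Thr / ACG Thr — identical.
Codon 6: CCU Pro / CCU Pro — identical.
Codon 7: CGC Arg / CGC Arg — identical.
Codon 8: UUU Phe / UUC Phe — synonymous.
Codon 9: UAC Tyr / UAC Tyr — identical.
Codon 10: ACA Thr / ACA Thr — identical.
Nonsynonymous differences: 0 → same protein.

yes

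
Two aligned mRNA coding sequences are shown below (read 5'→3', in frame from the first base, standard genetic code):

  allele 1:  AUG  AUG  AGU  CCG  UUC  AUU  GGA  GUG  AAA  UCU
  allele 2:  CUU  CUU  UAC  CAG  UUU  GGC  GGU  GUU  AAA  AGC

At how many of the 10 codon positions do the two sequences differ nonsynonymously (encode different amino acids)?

Codon 1: AUG Met / CUU Leu — nonsynonymous.
Codon 2: AUG Met / CUU Leu — nonsynonymous.
Codon 3: AGU Ser / UAC Tyr — nonsynonymous.
Codon 4: CCG Pro / CAG Gln — nonsynonymous.
Codon 5: UUC Phe / UUU Phe — synonymous.
Codon 6: AUU Ile / GGC Gly — nonsynonymous.
Codon 7: GGA Gly / GGU Gly — synonymous.
Codon 8: GUG Val / GUU Val — synonymous.
Codon 9: AAA Lys / AAA Lys — identical.
Codon 10: UCU Ser / AGC Ser — synonymous.
Nonsynonymous differences: 5.

5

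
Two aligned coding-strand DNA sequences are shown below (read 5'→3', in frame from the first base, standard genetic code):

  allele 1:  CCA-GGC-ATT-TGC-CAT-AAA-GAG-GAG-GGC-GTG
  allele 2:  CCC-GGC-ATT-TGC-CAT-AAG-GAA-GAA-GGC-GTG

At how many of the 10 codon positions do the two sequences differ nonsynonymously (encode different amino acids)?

Codon 1: CCA Pro / CCC Pro — synonymous.
Codon 2: GGC Gly / GGC Gly — identical.
Codon 3: ATT Ile / ATT Ile — identical.
Codon 4: TGC Cys / TGC Cys — identical.
Codon 5: CAT His / CAT His — identical.
Codon 6: AAA Lys / AAG Lys — synonymous.
Codon 7: GAG Glu / GAA Glu — synonymous.
Codon 8: GAG Glu / GAA Glu — synonymous.
Codon 9: GGC Gly / GGC Gly — identical.
Codon 10: GTG Val / GTG Val — identical.
Nonsynonymous differences: 0.

0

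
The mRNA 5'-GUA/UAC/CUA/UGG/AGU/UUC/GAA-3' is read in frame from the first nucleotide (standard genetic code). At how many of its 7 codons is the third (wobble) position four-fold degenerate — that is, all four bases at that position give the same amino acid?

2

Codon 1 GUA (Val): third position 4-fold.
Codon 2 UAC (Tyr): third position 2-fold.
Codon 3 CUA (Leu): third position 4-fold.
Codon 4 UGG (Trp): third position 1-fold.
Codon 5 AGU (Ser): third position 2-fold.
Codon 6 UUC (Phe): third position 2-fold.
Codon 7 GAA (Glu): third position 2-fold.
Four-fold degenerate third positions: 2.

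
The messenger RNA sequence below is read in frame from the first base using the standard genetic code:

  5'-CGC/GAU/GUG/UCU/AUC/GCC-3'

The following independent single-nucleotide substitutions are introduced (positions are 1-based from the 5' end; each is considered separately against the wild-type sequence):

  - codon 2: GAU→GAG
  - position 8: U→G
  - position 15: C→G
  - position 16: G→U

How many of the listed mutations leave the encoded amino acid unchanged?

0

Codon 2: GAU (Asp) → GAG (Glu) — missense.
Codon 3: GUG (Val) → GGG (Gly) — missense.
Codon 5: AUC (Ile) → AUG (Met) — missense.
Codon 6: GCC (Ala) → UCC (Ser) — missense.
Synonymous: 0 of 4.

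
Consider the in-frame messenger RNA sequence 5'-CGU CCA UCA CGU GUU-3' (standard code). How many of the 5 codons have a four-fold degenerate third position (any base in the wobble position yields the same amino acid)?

Codon 1 CGU (Arg): third position 4-fold.
Codon 2 CCA (Pro): third position 4-fold.
Codon 3 UCA (Ser): third position 4-fold.
Codon 4 CGU (Arg): third position 4-fold.
Codon 5 GUU (Val): third position 4-fold.
Four-fold degenerate third positions: 5.

5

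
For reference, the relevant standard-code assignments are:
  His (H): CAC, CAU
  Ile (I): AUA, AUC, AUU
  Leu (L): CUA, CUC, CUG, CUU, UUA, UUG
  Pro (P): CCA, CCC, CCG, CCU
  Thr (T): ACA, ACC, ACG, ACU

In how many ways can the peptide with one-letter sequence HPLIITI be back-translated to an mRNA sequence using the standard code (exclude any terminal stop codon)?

5184

His: 2 codons.
Pro: 4 codons.
Leu: 6 codons.
Ile: 3 codons.
Ile: 3 codons.
Thr: 4 codons.
Ile: 3 codons.
2 × 4 × 6 × 3 × 3 × 4 × 3 = 5184.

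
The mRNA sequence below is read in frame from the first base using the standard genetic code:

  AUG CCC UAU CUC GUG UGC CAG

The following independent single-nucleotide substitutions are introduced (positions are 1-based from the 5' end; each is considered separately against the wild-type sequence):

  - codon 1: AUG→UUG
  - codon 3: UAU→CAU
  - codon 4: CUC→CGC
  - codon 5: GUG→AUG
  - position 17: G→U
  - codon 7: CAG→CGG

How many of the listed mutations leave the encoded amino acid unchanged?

0

Codon 1: AUG (Met) → UUG (Leu) — missense.
Codon 3: UAU (Tyr) → CAU (His) — missense.
Codon 4: CUC (Leu) → CGC (Arg) — missense.
Codon 5: GUG (Val) → AUG (Met) — missense.
Codon 6: UGC (Cys) → UUC (Phe) — missense.
Codon 7: CAG (Gln) → CGG (Arg) — missense.
Synonymous: 0 of 6.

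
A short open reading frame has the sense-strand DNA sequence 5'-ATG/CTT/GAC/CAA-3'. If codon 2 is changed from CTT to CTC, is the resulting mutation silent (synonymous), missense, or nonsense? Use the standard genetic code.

Position 6 falls in codon 2: CTT → Leu.
After the substitution the codon is CTC → Leu.
Both encode Leu, so the change is synonymous.

silent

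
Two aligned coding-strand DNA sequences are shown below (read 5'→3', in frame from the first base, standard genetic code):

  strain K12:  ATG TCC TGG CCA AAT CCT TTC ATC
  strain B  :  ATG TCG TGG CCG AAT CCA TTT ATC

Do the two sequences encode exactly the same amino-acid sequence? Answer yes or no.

yes

Codon 1: ATG Met / ATG Met — identical.
Codon 2: TCC Ser / TCG Ser — synonymous.
Codon 3: TGG Trp / TGG Trp — identical.
Codon 4: CCA Pro / CCG Pro — synonymous.
Codon 5: AAT Asn / AAT Asn — identical.
Codon 6: CCT Pro / CCA Pro — synonymous.
Codon 7: TTC Phe / TTT Phe — synonymous.
Codon 8: ATC Ile / ATC Ile — identical.
Nonsynonymous differences: 0 → same protein.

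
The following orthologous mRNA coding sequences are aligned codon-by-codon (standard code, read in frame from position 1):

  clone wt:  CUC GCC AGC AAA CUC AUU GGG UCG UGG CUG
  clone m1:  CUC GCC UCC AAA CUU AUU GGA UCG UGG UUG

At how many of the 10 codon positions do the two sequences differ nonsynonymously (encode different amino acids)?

0

Codon 1: CUC Leu / CUC Leu — identical.
Codon 2: GCC Ala / GCC Ala — identical.
Codon 3: AGC Ser / UCC Ser — synonymous.
Codon 4: AAA Lys / AAA Lys — identical.
Codon 5: CUC Leu / CUU Leu — synonymous.
Codon 6: AUU Ile / AUU Ile — identical.
Codon 7: GGG Gly / GGA Gly — synonymous.
Codon 8: UCG Ser / UCG Ser — identical.
Codon 9: UGG Trp / UGG Trp — identical.
Codon 10: CUG Leu / UUG Leu — synonymous.
Nonsynonymous differences: 0.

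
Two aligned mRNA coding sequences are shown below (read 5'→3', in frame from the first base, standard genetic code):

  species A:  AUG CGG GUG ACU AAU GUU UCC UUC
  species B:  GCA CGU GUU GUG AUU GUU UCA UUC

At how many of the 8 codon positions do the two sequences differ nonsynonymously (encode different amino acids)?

3

Codon 1: AUG Met / GCA Ala — nonsynonymous.
Codon 2: CGG Arg / CGU Arg — synonymous.
Codon 3: GUG Val / GUU Val — synonymous.
Codon 4: ACU Thr / GUG Val — nonsynonymous.
Codon 5: AAU Asn / AUU Ile — nonsynonymous.
Codon 6: GUU Val / GUU Val — identical.
Codon 7: UCC Ser / UCA Ser — synonymous.
Codon 8: UUC Phe / UUC Phe — identical.
Nonsynonymous differences: 3.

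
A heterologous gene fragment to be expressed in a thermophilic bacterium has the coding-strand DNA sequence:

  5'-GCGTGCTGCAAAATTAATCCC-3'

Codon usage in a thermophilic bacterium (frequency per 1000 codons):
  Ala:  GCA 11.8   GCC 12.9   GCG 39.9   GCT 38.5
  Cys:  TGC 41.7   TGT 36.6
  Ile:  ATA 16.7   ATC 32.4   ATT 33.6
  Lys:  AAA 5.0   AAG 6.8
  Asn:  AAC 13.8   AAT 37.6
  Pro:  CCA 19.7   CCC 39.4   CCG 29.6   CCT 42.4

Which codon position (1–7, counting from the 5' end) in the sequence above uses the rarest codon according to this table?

4

Codon 1 GCG (Ala): 39.9 per 1000.
Codon 2 TGC (Cys): 41.7 per 1000.
Codon 3 TGC (Cys): 41.7 per 1000.
Codon 4 AAA (Lys): 5.0 per 1000.
Codon 5 ATT (Ile): 33.6 per 1000.
Codon 6 AAT (Asn): 37.6 per 1000.
Codon 7 CCC (Pro): 39.4 per 1000.
Lowest frequency is 5.0 at codon 4.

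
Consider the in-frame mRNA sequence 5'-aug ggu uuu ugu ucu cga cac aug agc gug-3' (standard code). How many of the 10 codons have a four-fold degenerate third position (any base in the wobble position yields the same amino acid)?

4

Codon 1 AUG (Met): third position 1-fold.
Codon 2 GGU (Gly): third position 4-fold.
Codon 3 UUU (Phe): third position 2-fold.
Codon 4 UGU (Cys): third position 2-fold.
Codon 5 UCU (Ser): third position 4-fold.
Codon 6 CGA (Arg): third position 4-fold.
Codon 7 CAC (His): third position 2-fold.
Codon 8 AUG (Met): third position 1-fold.
Codon 9 AGC (Ser): third position 2-fold.
Codon 10 GUG (Val): third position 4-fold.
Four-fold degenerate third positions: 4.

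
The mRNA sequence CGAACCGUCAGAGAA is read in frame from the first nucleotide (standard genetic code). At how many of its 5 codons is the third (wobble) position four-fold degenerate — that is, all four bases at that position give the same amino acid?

3

Codon 1 CGA (Arg): third position 4-fold.
Codon 2 ACC (Thr): third position 4-fold.
Codon 3 GUC (Val): third position 4-fold.
Codon 4 AGA (Arg): third position 2-fold.
Codon 5 GAA (Glu): third position 2-fold.
Four-fold degenerate third positions: 3.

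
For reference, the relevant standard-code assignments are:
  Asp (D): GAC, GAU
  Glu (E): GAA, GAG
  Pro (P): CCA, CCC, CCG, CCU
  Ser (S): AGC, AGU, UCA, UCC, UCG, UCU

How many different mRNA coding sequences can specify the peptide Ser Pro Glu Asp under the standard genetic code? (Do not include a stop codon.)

96

Ser: 6 codons.
Pro: 4 codons.
Glu: 2 codons.
Asp: 2 codons.
6 × 4 × 2 × 2 = 96.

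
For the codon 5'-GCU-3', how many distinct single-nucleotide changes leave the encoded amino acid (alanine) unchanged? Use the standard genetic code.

3

Position 1: none → 0 synonymous.
Position 2: none → 0 synonymous.
Position 3: GCC, GCA, GCG → 3 synonymous.
Total: 0 + 0 + 3 = 3.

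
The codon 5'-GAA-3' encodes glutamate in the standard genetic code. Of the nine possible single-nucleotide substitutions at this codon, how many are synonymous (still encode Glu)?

Position 1: none → 0 synonymous.
Position 2: none → 0 synonymous.
Position 3: GAG → 1 synonymous.
Total: 0 + 0 + 1 = 1.

1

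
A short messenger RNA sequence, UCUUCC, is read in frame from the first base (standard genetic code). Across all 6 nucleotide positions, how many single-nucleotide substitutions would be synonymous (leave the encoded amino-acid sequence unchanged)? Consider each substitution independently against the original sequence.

6

Codon 1 (UCU, Ser): 3 synonymous substitutions.
Codon 2 (UCC, Ser): 3 synonymous substitutions.
Total: 3 + 3 = 6.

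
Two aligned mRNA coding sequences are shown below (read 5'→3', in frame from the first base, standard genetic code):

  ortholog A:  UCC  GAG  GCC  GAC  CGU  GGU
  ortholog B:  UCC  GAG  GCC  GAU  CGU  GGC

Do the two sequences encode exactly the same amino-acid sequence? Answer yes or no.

Codon 1: UCC Ser / UCC Ser — identical.
Codon 2: GAG Glu / GAG Glu — identical.
Codon 3: GCC Ala / GCC Ala — identical.
Codon 4: GAC Asp / GAU Asp — synonymous.
Codon 5: CGU Arg / CGU Arg — identical.
Codon 6: GGU Gly / GGC Gly — synonymous.
Nonsynonymous differences: 0 → same protein.

yes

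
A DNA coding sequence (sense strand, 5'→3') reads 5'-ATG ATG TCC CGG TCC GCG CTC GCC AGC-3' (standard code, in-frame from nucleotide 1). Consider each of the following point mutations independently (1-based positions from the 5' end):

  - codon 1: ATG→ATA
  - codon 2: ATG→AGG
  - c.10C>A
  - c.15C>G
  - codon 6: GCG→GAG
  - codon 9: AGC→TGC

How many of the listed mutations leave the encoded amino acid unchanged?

Codon 1: ATG (Met) → ATA (Ile) — missense.
Codon 2: ATG (Met) → AGG (Arg) — missense.
Codon 4: CGG (Arg) → AGG (Arg) — synonymous.
Codon 5: TCC (Ser) → TCG (Ser) — synonymous.
Codon 6: GCG (Ala) → GAG (Glu) — missense.
Codon 9: AGC (Ser) → TGC (Cys) — missense.
Synonymous: 2 of 6.

2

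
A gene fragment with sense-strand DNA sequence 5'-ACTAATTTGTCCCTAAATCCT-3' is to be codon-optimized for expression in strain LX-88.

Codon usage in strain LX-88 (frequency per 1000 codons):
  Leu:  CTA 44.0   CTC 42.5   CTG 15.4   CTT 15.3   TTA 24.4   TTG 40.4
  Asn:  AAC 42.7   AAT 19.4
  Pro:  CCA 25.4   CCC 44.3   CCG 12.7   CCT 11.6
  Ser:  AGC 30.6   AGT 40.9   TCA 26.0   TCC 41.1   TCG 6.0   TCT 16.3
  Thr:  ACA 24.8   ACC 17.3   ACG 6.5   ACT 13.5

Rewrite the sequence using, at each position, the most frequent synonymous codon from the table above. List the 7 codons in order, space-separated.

ACA AAC CTA TCC CTA AAC CCC

Codon 1 (Thr): best is ACA at 24.8.
Codon 2 (Asn): best is AAC at 42.7.
Codon 3 (Leu): best is CTA at 44.0.
Codon 4 (Ser): best is TCC at 41.1.
Codon 5 (Leu): best is CTA at 44.0.
Codon 6 (Asn): best is AAC at 42.7.
Codon 7 (Pro): best is CCC at 44.3.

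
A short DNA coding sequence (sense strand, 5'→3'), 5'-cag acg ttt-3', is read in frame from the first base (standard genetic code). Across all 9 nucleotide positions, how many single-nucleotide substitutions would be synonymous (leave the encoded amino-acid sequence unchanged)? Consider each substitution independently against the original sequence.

Codon 1 (CAG, Gln): 1 synonymous substitution.
Codon 2 (ACG, Thr): 3 synonymous substitutions.
Codon 3 (TTT, Phe): 1 synonymous substitution.
Total: 1 + 3 + 1 = 5.

5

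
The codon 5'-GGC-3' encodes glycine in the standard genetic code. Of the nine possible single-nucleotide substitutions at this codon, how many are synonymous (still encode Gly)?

3

Position 1: none → 0 synonymous.
Position 2: none → 0 synonymous.
Position 3: GGU, GGA, GGG → 3 synonymous.
Total: 0 + 0 + 3 = 3.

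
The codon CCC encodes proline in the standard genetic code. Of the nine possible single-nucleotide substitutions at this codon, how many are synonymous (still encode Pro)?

3

Position 1: none → 0 synonymous.
Position 2: none → 0 synonymous.
Position 3: CCU, CCA, CCG → 3 synonymous.
Total: 0 + 0 + 3 = 3.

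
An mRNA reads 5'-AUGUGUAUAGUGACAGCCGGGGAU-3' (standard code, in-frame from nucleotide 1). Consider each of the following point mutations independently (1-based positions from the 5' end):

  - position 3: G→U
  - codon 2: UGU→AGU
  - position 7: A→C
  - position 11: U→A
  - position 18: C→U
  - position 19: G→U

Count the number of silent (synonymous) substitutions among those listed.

1

Codon 1: AUG (Met) → AUU (Ile) — missense.
Codon 2: UGU (Cys) → AGU (Ser) — missense.
Codon 3: AUA (Ile) → CUA (Leu) — missense.
Codon 4: GUG (Val) → GAG (Glu) — missense.
Codon 6: GCC (Ala) → GCU (Ala) — synonymous.
Codon 7: GGG (Gly) → UGG (Trp) — missense.
Synonymous: 1 of 6.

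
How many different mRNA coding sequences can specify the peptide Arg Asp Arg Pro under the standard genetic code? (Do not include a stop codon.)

288

Arg: 6 codons.
Asp: 2 codons.
Arg: 6 codons.
Pro: 4 codons.
6 × 2 × 6 × 4 = 288.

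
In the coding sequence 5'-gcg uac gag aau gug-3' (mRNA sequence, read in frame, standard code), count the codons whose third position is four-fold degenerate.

Codon 1 GCG (Ala): third position 4-fold.
Codon 2 UAC (Tyr): third position 2-fold.
Codon 3 GAG (Glu): third position 2-fold.
Codon 4 AAU (Asn): third position 2-fold.
Codon 5 GUG (Val): third position 4-fold.
Four-fold degenerate third positions: 2.

2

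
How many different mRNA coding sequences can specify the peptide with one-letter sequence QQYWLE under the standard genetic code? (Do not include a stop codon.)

Gln: 2 codons.
Gln: 2 codons.
Tyr: 2 codons.
Trp: 1 codon.
Leu: 6 codons.
Glu: 2 codons.
2 × 2 × 2 × 1 × 6 × 2 = 96.

96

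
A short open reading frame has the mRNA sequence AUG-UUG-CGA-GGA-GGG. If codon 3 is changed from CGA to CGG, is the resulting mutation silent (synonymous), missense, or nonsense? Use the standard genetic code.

Position 9 falls in codon 3: CGA → Arg.
After the substitution the codon is CGG → Arg.
Both encode Arg, so the change is synonymous.

silent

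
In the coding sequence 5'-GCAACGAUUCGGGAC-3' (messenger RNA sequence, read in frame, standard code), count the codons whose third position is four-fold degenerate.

Codon 1 GCA (Ala): third position 4-fold.
Codon 2 ACG (Thr): third position 4-fold.
Codon 3 AUU (Ile): third position 3-fold.
Codon 4 CGG (Arg): third position 4-fold.
Codon 5 GAC (Asp): third position 2-fold.
Four-fold degenerate third positions: 3.

3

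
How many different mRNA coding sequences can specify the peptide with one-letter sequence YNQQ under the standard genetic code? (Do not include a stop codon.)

16

Tyr: 2 codons.
Asn: 2 codons.
Gln: 2 codons.
Gln: 2 codons.
2 × 2 × 2 × 2 = 16.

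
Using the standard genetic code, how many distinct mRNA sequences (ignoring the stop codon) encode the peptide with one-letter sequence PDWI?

24

Pro: 4 codons.
Asp: 2 codons.
Trp: 1 codon.
Ile: 3 codons.
4 × 2 × 1 × 3 = 24.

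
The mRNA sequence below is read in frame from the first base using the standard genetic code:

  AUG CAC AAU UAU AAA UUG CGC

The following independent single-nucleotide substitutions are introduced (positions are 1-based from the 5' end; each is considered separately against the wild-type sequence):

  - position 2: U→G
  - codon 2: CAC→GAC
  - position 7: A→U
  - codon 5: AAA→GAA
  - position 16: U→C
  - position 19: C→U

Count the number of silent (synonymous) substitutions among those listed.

1

Codon 1: AUG (Met) → AGG (Arg) — missense.
Codon 2: CAC (His) → GAC (Asp) — missense.
Codon 3: AAU (Asn) → UAU (Tyr) — missense.
Codon 5: AAA (Lys) → GAA (Glu) — missense.
Codon 6: UUG (Leu) → CUG (Leu) — synonymous.
Codon 7: CGC (Arg) → UGC (Cys) — missense.
Synonymous: 1 of 6.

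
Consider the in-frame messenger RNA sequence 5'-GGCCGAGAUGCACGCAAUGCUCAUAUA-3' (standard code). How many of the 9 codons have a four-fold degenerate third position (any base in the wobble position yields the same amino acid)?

5

Codon 1 GGC (Gly): third position 4-fold.
Codon 2 CGA (Arg): third position 4-fold.
Codon 3 GAU (Asp): third position 2-fold.
Codon 4 GCA (Ala): third position 4-fold.
Codon 5 CGC (Arg): third position 4-fold.
Codon 6 AAU (Asn): third position 2-fold.
Codon 7 GCU (Ala): third position 4-fold.
Codon 8 CAU (His): third position 2-fold.
Codon 9 AUA (Ile): third position 3-fold.
Four-fold degenerate third positions: 5.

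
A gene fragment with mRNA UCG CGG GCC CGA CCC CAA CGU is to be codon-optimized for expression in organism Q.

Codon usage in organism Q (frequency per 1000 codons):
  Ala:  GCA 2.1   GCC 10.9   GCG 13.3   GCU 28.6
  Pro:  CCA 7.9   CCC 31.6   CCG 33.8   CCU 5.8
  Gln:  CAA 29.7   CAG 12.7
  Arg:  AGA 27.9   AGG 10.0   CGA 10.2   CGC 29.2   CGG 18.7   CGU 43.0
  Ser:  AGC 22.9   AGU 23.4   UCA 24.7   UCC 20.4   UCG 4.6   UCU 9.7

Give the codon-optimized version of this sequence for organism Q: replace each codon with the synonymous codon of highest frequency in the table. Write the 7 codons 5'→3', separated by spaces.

Codon 1 (Ser): best is UCA at 24.7.
Codon 2 (Arg): best is CGU at 43.0.
Codon 3 (Ala): best is GCU at 28.6.
Codon 4 (Arg): best is CGU at 43.0.
Codon 5 (Pro): best is CCG at 33.8.
Codon 6 (Gln): best is CAA at 29.7.
Codon 7 (Arg): best is CGU at 43.0.

UCA CGU GCU CGU CCG CAA CGU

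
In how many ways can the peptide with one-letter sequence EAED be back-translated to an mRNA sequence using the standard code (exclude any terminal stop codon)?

Glu: 2 codons.
Ala: 4 codons.
Glu: 2 codons.
Asp: 2 codons.
2 × 4 × 2 × 2 = 32.

32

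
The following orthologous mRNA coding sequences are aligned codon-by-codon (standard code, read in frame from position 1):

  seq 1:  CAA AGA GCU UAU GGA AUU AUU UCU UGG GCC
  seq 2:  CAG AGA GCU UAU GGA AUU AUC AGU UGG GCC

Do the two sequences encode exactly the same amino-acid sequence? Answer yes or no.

yes

Codon 1: CAA Gln / CAG Gln — synonymous.
Codon 2: AGA Arg / AGA Arg — identical.
Codon 3: GCU Ala / GCU Ala — identical.
Codon 4: UAU Tyr / UAU Tyr — identical.
Codon 5: GGA Gly / GGA Gly — identical.
Codon 6: AUU Ile / AUU Ile — identical.
Codon 7: AUU Ile / AUC Ile — synonymous.
Codon 8: UCU Ser / AGU Ser — synonymous.
Codon 9: UGG Trp / UGG Trp — identical.
Codon 10: GCC Ala / GCC Ala — identical.
Nonsynonymous differences: 0 → same protein.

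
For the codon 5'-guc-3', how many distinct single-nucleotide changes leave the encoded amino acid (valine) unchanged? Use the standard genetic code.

Position 1: none → 0 synonymous.
Position 2: none → 0 synonymous.
Position 3: GUU, GUA, GUG → 3 synonymous.
Total: 0 + 0 + 3 = 3.

3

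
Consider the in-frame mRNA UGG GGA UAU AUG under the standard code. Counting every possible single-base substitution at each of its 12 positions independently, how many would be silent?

4

Codon 1 (UGG, Trp): 0 synonymous substitutions.
Codon 2 (GGA, Gly): 3 synonymous substitutions.
Codon 3 (UAU, Tyr): 1 synonymous substitution.
Codon 4 (AUG, Met): 0 synonymous substitutions.
Total: 0 + 3 + 1 + 0 = 4.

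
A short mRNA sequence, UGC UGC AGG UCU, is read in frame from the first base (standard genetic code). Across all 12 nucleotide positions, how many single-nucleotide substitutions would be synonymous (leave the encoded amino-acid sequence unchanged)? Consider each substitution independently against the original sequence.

7

Codon 1 (UGC, Cys): 1 synonymous substitution.
Codon 2 (UGC, Cys): 1 synonymous substitution.
Codon 3 (AGG, Arg): 2 synonymous substitutions.
Codon 4 (UCU, Ser): 3 synonymous substitutions.
Total: 1 + 1 + 2 + 3 = 7.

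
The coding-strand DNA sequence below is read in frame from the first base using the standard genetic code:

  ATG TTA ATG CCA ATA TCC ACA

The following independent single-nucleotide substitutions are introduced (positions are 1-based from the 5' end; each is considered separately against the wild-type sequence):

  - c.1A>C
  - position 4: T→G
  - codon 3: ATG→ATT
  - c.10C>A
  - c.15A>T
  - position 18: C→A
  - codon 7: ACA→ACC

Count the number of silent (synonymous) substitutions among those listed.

3

Codon 1: ATG (Met) → CTG (Leu) — missense.
Codon 2: TTA (Leu) → GTA (Val) — missense.
Codon 3: ATG (Met) → ATT (Ile) — missense.
Codon 4: CCA (Pro) → ACA (Thr) — missense.
Codon 5: ATA (Ile) → ATT (Ile) — synonymous.
Codon 6: TCC (Ser) → TCA (Ser) — synonymous.
Codon 7: ACA (Thr) → ACC (Thr) — synonymous.
Synonymous: 3 of 7.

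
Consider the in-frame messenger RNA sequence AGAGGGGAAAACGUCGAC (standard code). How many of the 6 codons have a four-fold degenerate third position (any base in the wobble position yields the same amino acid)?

Codon 1 AGA (Arg): third position 2-fold.
Codon 2 GGG (Gly): third position 4-fold.
Codon 3 GAA (Glu): third position 2-fold.
Codon 4 AAC (Asn): third position 2-fold.
Codon 5 GUC (Val): third position 4-fold.
Codon 6 GAC (Asp): third position 2-fold.
Four-fold degenerate third positions: 2.

2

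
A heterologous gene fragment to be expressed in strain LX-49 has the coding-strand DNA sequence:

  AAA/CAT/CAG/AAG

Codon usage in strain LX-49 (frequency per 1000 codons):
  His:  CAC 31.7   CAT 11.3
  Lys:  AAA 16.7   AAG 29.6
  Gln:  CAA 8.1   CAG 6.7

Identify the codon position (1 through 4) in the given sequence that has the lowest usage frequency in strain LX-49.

Codon 1 AAA (Lys): 16.7 per 1000.
Codon 2 CAT (His): 11.3 per 1000.
Codon 3 CAG (Gln): 6.7 per 1000.
Codon 4 AAG (Lys): 29.6 per 1000.
Lowest frequency is 6.7 at codon 3.

3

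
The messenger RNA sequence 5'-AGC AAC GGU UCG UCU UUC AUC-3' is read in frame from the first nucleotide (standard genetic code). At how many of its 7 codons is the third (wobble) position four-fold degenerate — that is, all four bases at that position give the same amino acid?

3

Codon 1 AGC (Ser): third position 2-fold.
Codon 2 AAC (Asn): third position 2-fold.
Codon 3 GGU (Gly): third position 4-fold.
Codon 4 UCG (Ser): third position 4-fold.
Codon 5 UCU (Ser): third position 4-fold.
Codon 6 UUC (Phe): third position 2-fold.
Codon 7 AUC (Ile): third position 3-fold.
Four-fold degenerate third positions: 3.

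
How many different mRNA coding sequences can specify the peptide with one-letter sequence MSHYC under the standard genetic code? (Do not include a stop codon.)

Met: 1 codon.
Ser: 6 codons.
His: 2 codons.
Tyr: 2 codons.
Cys: 2 codons.
1 × 6 × 2 × 2 × 2 = 48.

48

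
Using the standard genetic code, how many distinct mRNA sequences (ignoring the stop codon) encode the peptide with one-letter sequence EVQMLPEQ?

Glu: 2 codons.
Val: 4 codons.
Gln: 2 codons.
Met: 1 codon.
Leu: 6 codons.
Pro: 4 codons.
Glu: 2 codons.
Gln: 2 codons.
2 × 4 × 2 × 1 × 6 × 4 × 2 × 2 = 1536.

1536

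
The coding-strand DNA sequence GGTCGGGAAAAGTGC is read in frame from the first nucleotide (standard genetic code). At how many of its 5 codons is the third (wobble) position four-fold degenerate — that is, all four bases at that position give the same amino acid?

2

Codon 1 GGT (Gly): third position 4-fold.
Codon 2 CGG (Arg): third position 4-fold.
Codon 3 GAA (Glu): third position 2-fold.
Codon 4 AAG (Lys): third position 2-fold.
Codon 5 TGC (Cys): third position 2-fold.
Four-fold degenerate third positions: 2.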